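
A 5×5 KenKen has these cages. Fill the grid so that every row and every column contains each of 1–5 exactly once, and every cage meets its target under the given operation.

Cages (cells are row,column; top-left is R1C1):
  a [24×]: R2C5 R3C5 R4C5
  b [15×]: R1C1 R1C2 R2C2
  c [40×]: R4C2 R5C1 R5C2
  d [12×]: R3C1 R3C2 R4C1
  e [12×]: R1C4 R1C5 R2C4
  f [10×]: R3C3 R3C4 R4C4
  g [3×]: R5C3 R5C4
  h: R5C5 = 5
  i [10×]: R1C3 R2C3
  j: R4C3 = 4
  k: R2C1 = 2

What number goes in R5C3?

Cage k is a single given cell, leaving R2C1 = 2.
2 is placed in row 2; hence R2C3 = 5.
Cage j is a single given cell, which forces R4C3 = 4.
Cage h is given; hence R5C5 = 5.
5 is placed in column 3, leaving R1C3 = 2.
2 is placed in column 3, which forces R3C3 = 1.
Cage c needs product 40, which forces R4C2 = 5.
Row 5 now contains 5, which forces R5C1 = 4.
Cage c has product 40, which forces R5C2 = 2.
Column 3 already has 1, leaving R5C3 = 3.
3 is placed in row 5, leaving R5C4 = 1.
Cage b has product 15, which forces R1C1 = 5.
Cage e needs product 12, leaving R1C5 = 1.
4 is placed in column 1, so R3C1 = 3.
The 3 cells of cage d must have product 12; hence R3C2 = 4.
The 3 cells of cage f must have product 10, leaving R3C4 = 5.
Row 3 now contains 4, leaving R3C5 = 2.
The 3 cells of cage d must have product 12, leaving R4C1 = 1.
Column 4 now contains 1; hence R4C4 = 2.
2 is placed in column 5, leaving R4C5 = 3.
Row 1 now contains 1, leaving R1C2 = 3.
3 is placed in row 1, which forces R1C4 = 4.
Cage b has product 15, which forces R2C2 = 1.
4 is placed in column 4, which forces R2C4 = 3.
3 is placed in column 5, leaving R2C5 = 4.
Filled in: 5 3 2 4 1 / 2 1 5 3 4 / 3 4 1 5 2 / 1 5 4 2 3 / 4 2 3 1 5.

3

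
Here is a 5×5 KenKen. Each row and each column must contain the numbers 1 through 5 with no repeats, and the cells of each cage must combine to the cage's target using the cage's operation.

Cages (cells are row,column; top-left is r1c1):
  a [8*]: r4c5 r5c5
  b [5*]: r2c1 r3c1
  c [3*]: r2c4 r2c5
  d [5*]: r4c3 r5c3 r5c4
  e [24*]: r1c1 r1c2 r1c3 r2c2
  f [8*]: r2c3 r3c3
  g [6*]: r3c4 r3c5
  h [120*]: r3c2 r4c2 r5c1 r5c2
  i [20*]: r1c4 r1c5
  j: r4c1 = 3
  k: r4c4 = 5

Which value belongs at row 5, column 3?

5

J is a freebie; hence r4c1 = 3.
Cage d has product 5, which forces r4c3 = 1.
Cage k is a single given cell, which forces r4c4 = 5.
Cage d needs product 5; hence r5c3 = 5.
Cage d needs product 5, so r5c4 = 1.
5 is placed in column 4, which forces r1c4 = 4.
The two cells of cage i must have product 20, which forces r1c5 = 5.
1 is placed in column 4; hence r2c4 = 3.
Cage c needs two cells with product 3, which forces r2c5 = 1.
Cage h has product 120, leaving r3c2 = 5.
Column 4 already has 3, so r3c4 = 2.
Row 3 already has 2, leaving r3c5 = 3.
Cage h has product 120; hence r5c2 = 3.
Cage e has product 24, which forces r1c3 = 3.
1 is placed in row 2, which forces r2c1 = 5.
Cage e needs product 24; hence r2c2 = 4.
Cage f needs two cells with product 8, which forces r2c3 = 2.
Row 3 already has 5, leaving r3c1 = 1.
Row 3 already has 2, which forces r3c3 = 4.
Column 2 now contains 4, so r4c2 = 2.
Row 4 already has 2, which forces r4c5 = 4.
Column 5 already has 4, leaving r5c5 = 2.
1 is placed in column 1, leaving r1c1 = 2.
Column 2 now contains 2, which forces r1c2 = 1.
Row 5 now contains 2, which forces r5c1 = 4.
The full grid is 2 1 3 4 5 / 5 4 2 3 1 / 1 5 4 2 3 / 3 2 1 5 4 / 4 3 5 1 2.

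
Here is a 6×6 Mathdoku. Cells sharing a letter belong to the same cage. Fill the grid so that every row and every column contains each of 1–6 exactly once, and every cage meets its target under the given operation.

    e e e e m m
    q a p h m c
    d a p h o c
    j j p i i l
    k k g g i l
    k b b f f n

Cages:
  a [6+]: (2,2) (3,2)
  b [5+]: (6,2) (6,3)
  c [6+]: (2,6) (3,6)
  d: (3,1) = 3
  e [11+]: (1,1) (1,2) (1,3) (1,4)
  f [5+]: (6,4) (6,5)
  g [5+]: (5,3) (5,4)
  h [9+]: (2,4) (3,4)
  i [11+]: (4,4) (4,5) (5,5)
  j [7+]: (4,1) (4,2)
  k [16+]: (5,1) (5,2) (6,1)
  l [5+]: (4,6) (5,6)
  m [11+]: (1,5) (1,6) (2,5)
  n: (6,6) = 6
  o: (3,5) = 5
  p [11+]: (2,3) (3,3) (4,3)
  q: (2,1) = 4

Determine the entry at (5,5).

2

Q is a freebie, which forces (2,1) = 4.
D is a freebie, so (3,1) = 3.
Cage o is given; hence (3,5) = 5.
Column 1 already has 4; hence (5,1) = 6.
Row 5 already has 6, which forces (5,2) = 5.
6 is placed in column 1, so (6,1) = 5.
Cage n is a single given cell, leaving (6,6) = 6.
The two cells of cage a must have sum 6, which forces (2,2) = 2.
2 is placed in row 2, so (2,6) = 5.
The two cells of cage a must have sum 6; hence (3,2) = 4.
4 is placed in row 3, which forces (3,4) = 6.
4 is placed in row 3; hence (3,6) = 1.
Cage j needs two cells with sum 7, so (4,1) = 1.
Cage j's pair has sum 7; hence (4,2) = 6.
Column 1 already has 1, which forces (1,1) = 2.
Cage p needs sum 11, which forces (2,3) = 6.
Row 2 now contains 5, leaving (2,4) = 3.
3 is placed in row 2, leaving (2,5) = 1.
Row 3 already has 1, so (3,3) = 2.
Cage p has sum 11, leaving (4,3) = 3.
3 is placed in row 4, so (4,6) = 2.
Column 6 already has 2, which forces (5,6) = 3.
2 is placed in column 3, so (6,3) = 4.
The 4 cells of cage e must have sum 11; hence (1,2) = 3.
Cage m has sum 11, leaving (1,5) = 6.
3 is placed in column 6, which forces (1,6) = 4.
The 3 cells of cage i must have sum 11; hence (4,4) = 5.
Row 4 already has 2, leaving (4,5) = 4.
Column 3 already has 4, so (5,3) = 1.
The two cells of cage g must have sum 5, leaving (5,4) = 4.
Cage i has sum 11; hence (5,5) = 2.
The two cells of cage b must have sum 5, leaving (6,2) = 1.
The two cells of cage f must have sum 5, which forces (6,4) = 2.
The two cells of cage f must have sum 5, so (6,5) = 3.
Column 3 now contains 1, leaving (1,3) = 5.
Column 4 now contains 5, so (1,4) = 1.
Filled in: 2 3 5 1 6 4 / 4 2 6 3 1 5 / 3 4 2 6 5 1 / 1 6 3 5 4 2 / 6 5 1 4 2 3 / 5 1 4 2 3 6.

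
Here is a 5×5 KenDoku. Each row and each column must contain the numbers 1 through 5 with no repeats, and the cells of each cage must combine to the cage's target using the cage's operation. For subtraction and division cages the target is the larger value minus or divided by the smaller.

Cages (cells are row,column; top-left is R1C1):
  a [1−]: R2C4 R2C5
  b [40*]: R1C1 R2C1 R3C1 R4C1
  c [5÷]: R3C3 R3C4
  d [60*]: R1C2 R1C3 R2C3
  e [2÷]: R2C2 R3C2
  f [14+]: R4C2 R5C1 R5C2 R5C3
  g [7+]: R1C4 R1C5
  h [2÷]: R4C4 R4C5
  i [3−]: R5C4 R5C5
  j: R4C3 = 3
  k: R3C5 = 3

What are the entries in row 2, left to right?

2 1 5 3 4

Cage k is given, so R3C5 = 3.
Cage j is a single given cell, so R4C3 = 3.
The 3 cells of cage d must have product 60, leaving R1C2 = 3.
Row 1 needs a 1, and only R1C1 is open for it.
In row 1, 4 can only go at R1C3, so R1C3 = 4.
Column 3 already has 4, leaving R2C3 = 5.
5 is placed in column 3, which forces R3C3 = 1.
Row 3 already has 1, so R3C4 = 5.
1 is placed in column 3; hence R5C3 = 2.
Column 4 now contains 5, so R1C4 = 2.
The two cells of cage g must have sum 7, which forces R1C5 = 5.
The 4 cells of cage b must have product 40, so R4C1 = 5.
5 is placed in row 4, so R4C2 = 4.
Row 4 now contains 4; hence R4C4 = 1.
1 is placed in row 4, so R4C5 = 2.
The 4 cells of cage f must have sum 14, so R5C1 = 3.
Column 2 now contains 4, leaving R5C2 = 5.
Column 4 now contains 1, so R5C4 = 4.
Row 5 now contains 4, so R5C5 = 1.
Cage e needs two cells with quotient 2; hence R2C2 = 1.
Column 4 now contains 1, which forces R2C4 = 3.
Column 5 already has 1; hence R2C5 = 4.
Column 2 now contains 4, so R3C2 = 2.
4 is placed in row 2, leaving R2C1 = 2.
2 is placed in row 3; hence R3C1 = 4.
Filled in: 1 3 4 2 5 / 2 1 5 3 4 / 4 2 1 5 3 / 5 4 3 1 2 / 3 5 2 4 1.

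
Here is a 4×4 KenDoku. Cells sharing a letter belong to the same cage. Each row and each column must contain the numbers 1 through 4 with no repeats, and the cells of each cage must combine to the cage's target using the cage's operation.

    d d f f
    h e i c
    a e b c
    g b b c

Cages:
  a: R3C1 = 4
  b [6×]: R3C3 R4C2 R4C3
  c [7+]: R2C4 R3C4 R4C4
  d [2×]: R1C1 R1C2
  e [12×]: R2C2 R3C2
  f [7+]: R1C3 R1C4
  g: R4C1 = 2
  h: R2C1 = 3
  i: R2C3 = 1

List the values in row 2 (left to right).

3 4 1 2

Cage h is given, so R2C1 = 3.
3 is placed in row 2, which forces R2C2 = 4.
Cage i is a single given cell; hence R2C3 = 1.
Row 2 already has 1, which forces R2C4 = 2.
A is a freebie, so R3C1 = 4.
Column 2 now contains 4, leaving R3C2 = 3.
Row 3 already has 3; hence R3C3 = 2.
4 is placed in row 3; hence R3C4 = 1.
G is a freebie, which forces R4C1 = 2.
Row 4 already has 2, which forces R4C2 = 1.
2 is placed in column 3, leaving R4C3 = 3.
Column 4 already has 1; hence R4C4 = 4.
2 is placed in column 1, which forces R1C1 = 1.
Column 2 already has 1, which forces R1C2 = 2.
3 is placed in column 3, leaving R1C3 = 4.
4 is placed in column 4, so R1C4 = 3.
Filled in: 1 2 4 3 / 3 4 1 2 / 4 3 2 1 / 2 1 3 4.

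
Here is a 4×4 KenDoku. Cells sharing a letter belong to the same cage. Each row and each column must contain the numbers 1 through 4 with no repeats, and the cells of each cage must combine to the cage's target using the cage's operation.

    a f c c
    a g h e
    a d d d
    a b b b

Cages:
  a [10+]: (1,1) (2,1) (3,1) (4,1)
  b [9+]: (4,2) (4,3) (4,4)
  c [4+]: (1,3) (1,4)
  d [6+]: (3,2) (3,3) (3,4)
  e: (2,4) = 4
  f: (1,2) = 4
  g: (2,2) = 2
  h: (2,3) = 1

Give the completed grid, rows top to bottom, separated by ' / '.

2 4 3 1 / 3 2 1 4 / 4 1 2 3 / 1 3 4 2

Cage f is a single given cell; hence (1,2) = 4.
Cage g is a single given cell, which forces (2,2) = 2.
Cage h is a single given cell, so (2,3) = 1.
Cage e is given, leaving (2,4) = 4.
Column 2 already has 2, so (4,2) = 3.
Row 4 already has 3, so (4,4) = 2.
Column 3 now contains 1, so (1,3) = 3.
Cage c needs two cells with sum 4, so (1,4) = 1.
Row 2 already has 4; hence (2,1) = 3.
3 is placed in column 2, so (3,2) = 1.
Cage d has sum 6, which forces (3,3) = 2.
Cage d needs sum 6, so (3,4) = 3.
Row 4 now contains 2, which forces (4,3) = 4.
1 is placed in row 1, which forces (1,1) = 2.
Row 3 already has 2; hence (3,1) = 4.
Row 4 now contains 4, so (4,1) = 1.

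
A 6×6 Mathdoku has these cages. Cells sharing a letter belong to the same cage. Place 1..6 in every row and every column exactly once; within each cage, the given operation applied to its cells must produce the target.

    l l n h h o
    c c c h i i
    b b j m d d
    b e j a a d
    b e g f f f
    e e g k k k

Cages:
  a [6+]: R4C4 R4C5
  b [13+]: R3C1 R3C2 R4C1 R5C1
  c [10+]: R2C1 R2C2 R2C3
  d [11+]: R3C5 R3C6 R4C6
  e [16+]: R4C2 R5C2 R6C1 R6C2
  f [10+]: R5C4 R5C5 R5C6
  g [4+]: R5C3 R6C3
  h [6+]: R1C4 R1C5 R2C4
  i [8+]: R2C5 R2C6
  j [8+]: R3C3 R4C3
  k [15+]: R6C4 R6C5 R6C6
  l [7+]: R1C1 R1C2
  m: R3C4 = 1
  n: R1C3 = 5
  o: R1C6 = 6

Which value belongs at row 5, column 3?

Cage n is a single given cell, which forces R1C3 = 5.
O is a freebie, so R1C6 = 6.
Cage m is given, so R3C4 = 1.
The 3 cells of cage h must have sum 6, so R1C5 = 1.
Row 1 needs a 2, and only R1C4 is open for it.
Column 4 now contains 2, so R2C4 = 3.
Column 4 now contains 2, so R4C4 = 4.
Cage a's pair has sum 6; hence R4C5 = 2.
The two cells of cage i must have sum 8, leaving R2C5 = 6.
Cage i's pair has sum 8, so R2C6 = 2.
The two cells of cage j must have sum 8, leaving R3C3 = 2.
Row 4 already has 2, so R4C3 = 6.
2 is placed in column 6; hence R5C6 = 1.
Cage d needs sum 11; hence R3C5 = 3.
Cage d needs sum 11, which forces R3C6 = 5.
The 3 cells of cage d must have sum 11, leaving R4C6 = 3.
Row 5 already has 1, leaving R5C3 = 3.
Column 5 already has 3, leaving R5C5 = 4.
Cage g needs two cells with sum 4, so R6C3 = 1.
Cage k has sum 15, leaving R6C4 = 6.
Column 5 already has 4; hence R6C5 = 5.
Column 6 already has 5; hence R6C6 = 4.
1 is placed in column 3; hence R2C3 = 4.
3 is placed in row 4; hence R4C1 = 1.
Cage e has sum 16; hence R4C2 = 5.
The 4 cells of cage b must have sum 13, leaving R5C1 = 2.
Cage e has sum 16; hence R5C2 = 6.
Column 4 now contains 6, leaving R5C4 = 5.
Column 1 now contains 2, leaving R6C1 = 3.
3 is placed in row 6; hence R6C2 = 2.
Column 1 already has 3, so R1C1 = 4.
Cage l needs two cells with sum 7, so R1C2 = 3.
Column 1 now contains 1; hence R2C1 = 5.
5 is placed in column 2; hence R2C2 = 1.
Cage b has sum 13, which forces R3C1 = 6.
6 is placed in column 2, which forces R3C2 = 4.
The full grid is 4 3 5 2 1 6 / 5 1 4 3 6 2 / 6 4 2 1 3 5 / 1 5 6 4 2 3 / 2 6 3 5 4 1 / 3 2 1 6 5 4.

3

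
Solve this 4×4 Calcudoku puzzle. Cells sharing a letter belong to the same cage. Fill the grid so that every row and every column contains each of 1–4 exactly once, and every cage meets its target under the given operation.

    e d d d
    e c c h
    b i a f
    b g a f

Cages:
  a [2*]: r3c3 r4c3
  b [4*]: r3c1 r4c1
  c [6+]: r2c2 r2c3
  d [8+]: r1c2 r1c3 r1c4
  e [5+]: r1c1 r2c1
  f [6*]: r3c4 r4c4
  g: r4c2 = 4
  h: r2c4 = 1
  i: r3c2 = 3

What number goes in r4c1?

1

H is a freebie, so r2c4 = 1.
Cage i is given; hence r3c2 = 3.
Row 3 now contains 3, which forces r3c4 = 2.
G is a freebie, leaving r4c2 = 4.
Column 4 now contains 2, leaving r4c4 = 3.
Column 2 now contains 4; hence r1c2 = 1.
Cage d needs sum 8, so r1c3 = 3.
3 is placed in column 4; hence r1c4 = 4.
Column 2 now contains 4; hence r2c2 = 2.
Cage c needs two cells with sum 6, which forces r2c3 = 4.
Cage b needs two cells with product 4, which forces r3c1 = 4.
2 is placed in row 3, leaving r3c3 = 1.
4 is placed in row 4, so r4c1 = 1.
The two cells of cage a must have product 2; hence r4c3 = 2.
3 is placed in row 1, so r1c1 = 2.
Row 2 already has 4, which forces r2c1 = 3.
Filled in: 2 1 3 4 / 3 2 4 1 / 4 3 1 2 / 1 4 2 3.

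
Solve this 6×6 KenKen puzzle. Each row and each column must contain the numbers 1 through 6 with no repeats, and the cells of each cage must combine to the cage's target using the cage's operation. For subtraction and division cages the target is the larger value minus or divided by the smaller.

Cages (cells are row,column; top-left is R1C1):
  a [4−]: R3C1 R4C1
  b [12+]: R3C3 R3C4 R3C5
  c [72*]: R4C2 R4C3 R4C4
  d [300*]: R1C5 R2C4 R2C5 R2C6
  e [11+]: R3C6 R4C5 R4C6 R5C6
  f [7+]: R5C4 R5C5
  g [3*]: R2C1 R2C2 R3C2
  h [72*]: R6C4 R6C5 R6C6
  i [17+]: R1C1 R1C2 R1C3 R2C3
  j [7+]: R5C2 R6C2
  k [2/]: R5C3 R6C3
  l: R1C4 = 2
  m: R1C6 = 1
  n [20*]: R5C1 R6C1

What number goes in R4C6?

5

L is a freebie, which forces R1C4 = 2.
Cage d has product 300, which forces R1C5 = 5.
Cage m is given, leaving R1C6 = 1.
Cage g has product 3; hence R2C1 = 1.
The 3 cells of cage g must have product 3; hence R2C2 = 3.
Cage g needs product 3; hence R3C2 = 1.
Cage i has sum 17; hence R2C3 = 4.
In row 4, 1 can only go at R4C5, so R4C5 = 1.
The only place for 5 in row 4 is R4C6.
Cage d has product 300, so R2C4 = 5.
The only place for 5 in row 3 is R3C3.
The only place for 6 in row 3 is R3C1.
Column 1 now contains 6; hence R4C1 = 2.
The only place for 2 in row 3 is R3C6.
Cage d needs product 300, so R2C5 = 2.
Column 6 now contains 2, so R2C6 = 6.
Column 6 now contains 2, leaving R5C6 = 3.
Column 6 already has 3, leaving R6C6 = 4.
Cage n needs two cells with product 20, which forces R5C1 = 4.
The two cells of cage f must have sum 7, so R5C4 = 1.
Cage f's pair has sum 7, which forces R5C5 = 6.
4 is placed in row 6, so R6C1 = 5.
Row 6 now contains 5; hence R6C2 = 2.
6 is placed in column 5, so R6C5 = 3.
Column 1 now contains 4, so R1C1 = 3.
Cage i has sum 17; hence R1C2 = 4.
Cage i needs sum 17; hence R1C3 = 6.
The 3 cells of cage b must have sum 12, which forces R3C4 = 3.
3 is placed in column 5, leaving R3C5 = 4.
4 is placed in column 2, leaving R4C2 = 6.
Column 3 now contains 6, so R4C3 = 3.
6 is placed in row 4; hence R4C4 = 4.
Column 2 already has 2, which forces R5C2 = 5.
6 is placed in row 5; hence R5C3 = 2.
Row 6 already has 3, so R6C3 = 1.
Row 6 already has 3, which forces R6C4 = 6.
Filled in: 3 4 6 2 5 1 / 1 3 4 5 2 6 / 6 1 5 3 4 2 / 2 6 3 4 1 5 / 4 5 2 1 6 3 / 5 2 1 6 3 4.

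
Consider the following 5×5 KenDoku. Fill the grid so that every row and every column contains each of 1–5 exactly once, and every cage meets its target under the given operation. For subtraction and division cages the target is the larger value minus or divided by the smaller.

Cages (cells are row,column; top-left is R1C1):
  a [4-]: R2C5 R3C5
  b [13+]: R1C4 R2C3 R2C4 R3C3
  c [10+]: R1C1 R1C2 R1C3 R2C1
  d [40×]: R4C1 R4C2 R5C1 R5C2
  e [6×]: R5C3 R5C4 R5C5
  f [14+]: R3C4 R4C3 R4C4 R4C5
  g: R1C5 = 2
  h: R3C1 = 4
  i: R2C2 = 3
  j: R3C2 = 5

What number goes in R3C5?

1

G is a freebie, so R1C5 = 2.
Cage i is a single given cell, so R2C2 = 3.
Cage h is a single given cell, so R3C1 = 4.
J is a freebie, so R3C2 = 5.
5 is placed in row 3, so R3C5 = 1.
Column 5 already has 1; hence R5C5 = 3.
Column 5 already has 1, so R2C5 = 5.
5 is placed in column 5, so R4C5 = 4.
Cage d has product 40, so R5C2 = 4.
Column 2 now contains 4, so R1C2 = 1.
Column 2 already has 1, leaving R4C2 = 2.
Cage f needs sum 14, leaving R3C4 = 2.
Column 4 now contains 2, leaving R5C4 = 1.
The 4 cells of cage b must have sum 13, which forces R1C4 = 5.
Cage b needs sum 13, leaving R2C3 = 1.
1 is placed in column 4, which forces R2C4 = 4.
2 is placed in row 3; hence R3C3 = 3.
The 4 cells of cage d must have product 40, leaving R4C1 = 1.
Column 3 already has 3, so R4C3 = 5.
5 is placed in column 4, so R4C4 = 3.
Row 5 already has 1, so R5C1 = 5.
Row 5 already has 1, so R5C3 = 2.
Row 1 already has 5, so R1C1 = 3.
Column 3 already has 3, so R1C3 = 4.
Row 2 already has 1, so R2C1 = 2.
The full grid is 3 1 4 5 2 / 2 3 1 4 5 / 4 5 3 2 1 / 1 2 5 3 4 / 5 4 2 1 3.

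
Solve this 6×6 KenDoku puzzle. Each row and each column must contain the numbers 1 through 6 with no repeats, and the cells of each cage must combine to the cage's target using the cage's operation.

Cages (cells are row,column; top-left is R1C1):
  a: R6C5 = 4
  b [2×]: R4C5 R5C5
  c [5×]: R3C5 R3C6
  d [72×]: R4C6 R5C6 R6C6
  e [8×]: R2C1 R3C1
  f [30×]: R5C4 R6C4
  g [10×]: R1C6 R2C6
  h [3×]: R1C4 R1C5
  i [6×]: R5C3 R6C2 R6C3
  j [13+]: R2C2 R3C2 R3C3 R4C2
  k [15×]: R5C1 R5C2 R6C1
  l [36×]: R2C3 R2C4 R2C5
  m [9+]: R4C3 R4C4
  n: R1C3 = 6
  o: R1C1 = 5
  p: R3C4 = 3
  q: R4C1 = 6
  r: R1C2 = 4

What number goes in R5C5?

2

O is a freebie, leaving R1C1 = 5.
Cage r is a single given cell, which forces R1C2 = 4.
N is a freebie; hence R1C3 = 6.
5 is placed in row 1, leaving R1C6 = 2.
Column 6 now contains 2, which forces R2C6 = 5.
P is a freebie, so R3C4 = 3.
5 is placed in column 6; hence R3C6 = 1.
Q is a freebie, leaving R4C1 = 6.
Cage a is given, leaving R6C5 = 4.
Column 4 now contains 3, leaving R1C4 = 1.
Cage h needs two cells with product 3, which forces R1C5 = 3.
Row 3 now contains 1, so R3C5 = 5.
Cage k has product 15; hence R5C2 = 5.
Row 5 now contains 5, which forces R5C4 = 6.
6 is placed in column 4, which forces R6C4 = 5.
Cage l has product 36; hence R2C3 = 3.
6 is placed in column 4, which forces R2C4 = 2.
Cage l needs product 36, so R2C5 = 6.
Cage m needs two cells with sum 9; hence R4C3 = 5.
Column 4 now contains 5, leaving R4C4 = 4.
4 is placed in row 4, which forces R4C6 = 3.
Column 6 now contains 3, which forces R5C6 = 4.
Cage d needs product 72, so R6C6 = 6.
Row 2 already has 2, so R2C1 = 4.
Row 2 already has 6, which forces R2C2 = 1.
The two cells of cage e must have product 8, which forces R3C1 = 2.
Cage j has sum 13, so R3C2 = 6.
The 4 cells of cage j must have sum 13, leaving R3C3 = 4.
Cage j has sum 13; hence R4C2 = 2.
2 is placed in row 4; hence R4C5 = 1.
Column 5 now contains 1, so R5C5 = 2.
Cage i has product 6, so R6C2 = 3.
Cage k needs product 15, leaving R5C1 = 3.
Row 5 already has 2; hence R5C3 = 1.
Row 6 already has 3; hence R6C1 = 1.
Cage i has product 6; hence R6C3 = 2.
Completed grid: 5 4 6 1 3 2 / 4 1 3 2 6 5 / 2 6 4 3 5 1 / 6 2 5 4 1 3 / 3 5 1 6 2 4 / 1 3 2 5 4 6.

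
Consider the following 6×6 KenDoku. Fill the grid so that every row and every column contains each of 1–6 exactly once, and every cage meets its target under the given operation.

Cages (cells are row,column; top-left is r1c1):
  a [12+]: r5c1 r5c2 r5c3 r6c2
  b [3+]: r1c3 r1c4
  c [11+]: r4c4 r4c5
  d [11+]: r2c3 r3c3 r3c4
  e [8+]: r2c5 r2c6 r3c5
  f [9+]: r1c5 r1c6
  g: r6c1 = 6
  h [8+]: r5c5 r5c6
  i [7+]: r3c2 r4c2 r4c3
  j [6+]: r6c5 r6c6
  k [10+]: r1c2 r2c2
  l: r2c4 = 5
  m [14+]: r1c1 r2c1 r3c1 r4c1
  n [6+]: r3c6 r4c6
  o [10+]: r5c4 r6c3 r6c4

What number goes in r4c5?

L is a freebie; hence r2c4 = 5.
5 is placed in column 4, which forces r4c4 = 6.
Row 4 now contains 6; hence r4c5 = 5.
G is a freebie; hence r6c1 = 6.
In row 3, 6 can only go at r3c3, so r3c3 = 6.
In column 1, 1 can only go at r5c1, so r5c1 = 1.
The only place for 5 in column 3 is r6c3.
Cage a has sum 12, which forces r5c2 = 5.
Row 6 needs a 1, and only r6c4 is open for it.
Cage b's pair has sum 3, leaving r1c3 = 1.
Column 4 already has 1, which forces r1c4 = 2.
Cage o needs sum 10, leaving r5c4 = 4.
Cage d needs sum 11, leaving r2c3 = 2.
Column 4 already has 4, so r3c4 = 3.
4 is placed in row 5; hence r5c3 = 3.
Cage a has sum 12, leaving r6c2 = 3.
Column 3 now contains 3; hence r4c3 = 4.
The only place for 3 in row 4 is r4c1.
Cage m has sum 14, so r1c1 = 5.
3 is placed in column 1, so r2c1 = 4.
Row 2 already has 4, leaving r2c2 = 6.
Cage m has sum 14, so r3c1 = 2.
Row 3 already has 2, which forces r3c2 = 1.
Row 3 now contains 1; hence r3c5 = 4.
Row 3 now contains 4; hence r3c6 = 5.
Column 2 now contains 1; hence r4c2 = 2.
Row 4 already has 2, leaving r4c6 = 1.
Column 5 already has 4, leaving r6c5 = 2.
Row 6 now contains 2; hence r6c6 = 4.
Column 2 already has 6; hence r1c2 = 4.
The 3 cells of cage e must have sum 8, which forces r2c5 = 1.
Column 6 already has 1, so r2c6 = 3.
Column 5 already has 2, which forces r5c5 = 6.
Cage h's pair has sum 8, which forces r5c6 = 2.
Column 5 already has 6, leaving r1c5 = 3.
Column 6 now contains 3, which forces r1c6 = 6.
Completed grid: 5 4 1 2 3 6 / 4 6 2 5 1 3 / 2 1 6 3 4 5 / 3 2 4 6 5 1 / 1 5 3 4 6 2 / 6 3 5 1 2 4.

5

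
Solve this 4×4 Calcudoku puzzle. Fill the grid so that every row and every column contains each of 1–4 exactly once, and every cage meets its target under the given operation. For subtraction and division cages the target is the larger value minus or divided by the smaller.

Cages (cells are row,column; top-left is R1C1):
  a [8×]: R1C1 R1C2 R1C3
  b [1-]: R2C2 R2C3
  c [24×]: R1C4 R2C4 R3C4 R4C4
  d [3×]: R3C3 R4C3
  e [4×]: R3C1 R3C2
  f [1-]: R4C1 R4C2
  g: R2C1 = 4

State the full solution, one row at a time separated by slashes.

Cage g is given, so R2C1 = 4.
Column 1 already has 4, which forces R3C1 = 1.
1 is placed in row 3, leaving R3C2 = 4.
1 is placed in row 3, leaving R3C3 = 3.
Row 3 already has 3, leaving R3C4 = 2.
3 is placed in column 3, which forces R4C3 = 1.
Column 1 already has 1, so R1C1 = 2.
Cage a needs product 8; hence R1C2 = 1.
Cage a needs product 8, so R1C3 = 4.
Row 1 now contains 4; hence R1C4 = 3.
1 is placed in column 2, leaving R2C2 = 3.
Column 3 already has 1; hence R2C3 = 2.
Column 4 now contains 3, which forces R2C4 = 1.
Column 1 now contains 2, so R4C1 = 3.
Column 2 now contains 3; hence R4C2 = 2.
Column 4 now contains 3, which forces R4C4 = 4.

2 1 4 3 / 4 3 2 1 / 1 4 3 2 / 3 2 1 4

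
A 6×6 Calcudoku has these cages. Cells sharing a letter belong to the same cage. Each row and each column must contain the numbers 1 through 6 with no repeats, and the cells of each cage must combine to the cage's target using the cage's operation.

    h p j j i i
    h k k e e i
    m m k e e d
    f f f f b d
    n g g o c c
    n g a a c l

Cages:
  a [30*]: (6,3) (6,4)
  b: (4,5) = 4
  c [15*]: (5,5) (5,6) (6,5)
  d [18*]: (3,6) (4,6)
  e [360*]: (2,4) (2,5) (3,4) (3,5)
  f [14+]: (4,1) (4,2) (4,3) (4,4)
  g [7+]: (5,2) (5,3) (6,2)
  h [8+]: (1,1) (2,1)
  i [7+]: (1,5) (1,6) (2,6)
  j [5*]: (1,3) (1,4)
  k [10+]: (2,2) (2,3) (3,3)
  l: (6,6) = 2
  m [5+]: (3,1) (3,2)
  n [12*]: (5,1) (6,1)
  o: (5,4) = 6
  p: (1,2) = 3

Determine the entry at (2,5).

6

Cage p is given; hence (1,2) = 3.
Cage b is given; hence (4,5) = 4.
O is a freebie, so (5,4) = 6.
Column 4 already has 6, so (6,4) = 5.
Cage l is given, so (6,6) = 2.
Cage j's pair has product 5, so (1,3) = 5.
5 is placed in column 4, leaving (1,4) = 1.
Row 1 now contains 1, so (1,5) = 2.
Row 1 now contains 1, which forces (1,6) = 4.
Column 6 now contains 4, so (2,6) = 1.
Column 4 already has 1, which forces (4,4) = 2.
5 is placed in row 6, so (6,3) = 6.
Row 1 now contains 2; hence (1,1) = 6.
Cage h's pair has sum 8; hence (2,1) = 2.
Column 1 already has 6, leaving (4,1) = 5.
5 is placed in row 4, leaving (4,2) = 6.
6 is placed in column 3; hence (4,3) = 1.
Row 4 already has 6, which forces (4,6) = 3.
Column 6 now contains 3, so (5,6) = 5.
Cage k needs sum 10; hence (2,2) = 5.
Cage k has sum 10, which forces (2,3) = 3.
3 is placed in row 2, which forces (2,4) = 4.
Row 2 already has 5, which forces (2,5) = 6.
The 3 cells of cage k must have sum 10, so (3,3) = 2.
Column 4 now contains 4, which forces (3,4) = 3.
Column 5 now contains 6, so (3,5) = 5.
Column 6 now contains 3; hence (3,6) = 6.
2 is placed in column 3, so (5,3) = 4.
4 is placed in row 5, which forces (5,1) = 3.
Cage g has sum 7, so (5,2) = 2.
3 is placed in row 5, leaving (5,5) = 1.
The two cells of cage n must have product 12, which forces (6,1) = 4.
The 3 cells of cage g must have sum 7; hence (6,2) = 1.
Column 5 already has 1, which forces (6,5) = 3.
Column 1 now contains 4, so (3,1) = 1.
Column 2 already has 1, which forces (3,2) = 4.
The full grid is 6 3 5 1 2 4 / 2 5 3 4 6 1 / 1 4 2 3 5 6 / 5 6 1 2 4 3 / 3 2 4 6 1 5 / 4 1 6 5 3 2.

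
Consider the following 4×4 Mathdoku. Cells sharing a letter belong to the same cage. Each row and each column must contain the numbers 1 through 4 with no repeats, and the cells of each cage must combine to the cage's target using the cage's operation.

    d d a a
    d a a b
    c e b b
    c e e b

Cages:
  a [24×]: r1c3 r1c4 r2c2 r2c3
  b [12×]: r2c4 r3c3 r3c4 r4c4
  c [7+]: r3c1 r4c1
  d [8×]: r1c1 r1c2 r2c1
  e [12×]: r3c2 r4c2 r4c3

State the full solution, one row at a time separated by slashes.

1 4 3 2 / 2 1 4 3 / 3 2 1 4 / 4 3 2 1

Cage d needs product 8, leaving r1c2 = 4.
Cage a has product 24, leaving r2c3 = 4.
4 is placed in column 3, so r4c3 = 2.
Cage e has product 12, leaving r3c2 = 2.
2 is placed in column 3, which forces r3c3 = 1.
Cage e has product 12, which forces r4c2 = 3.
1 is placed in column 3, leaving r1c3 = 3.
Cage a has product 24, so r1c4 = 2.
Column 2 already has 3; hence r2c2 = 1.
1 is placed in row 2, leaving r2c4 = 3.
The two cells of cage c must have sum 7, which forces r3c1 = 3.
3 is placed in column 4, which forces r3c4 = 4.
Row 4 already has 3, so r4c1 = 4.
4 is placed in column 4, so r4c4 = 1.
2 is placed in row 1; hence r1c1 = 1.
1 is placed in row 2, which forces r2c1 = 2.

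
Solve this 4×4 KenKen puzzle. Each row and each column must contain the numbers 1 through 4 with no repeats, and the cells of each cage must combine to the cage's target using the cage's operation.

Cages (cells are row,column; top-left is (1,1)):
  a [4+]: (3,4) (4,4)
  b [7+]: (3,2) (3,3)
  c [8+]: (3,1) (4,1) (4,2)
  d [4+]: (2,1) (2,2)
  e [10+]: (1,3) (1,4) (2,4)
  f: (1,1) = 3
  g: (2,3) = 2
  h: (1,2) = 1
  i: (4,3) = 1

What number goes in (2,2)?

Cage f is a single given cell; hence (1,1) = 3.
H is a freebie, which forces (1,2) = 1.
3 is placed in row 1, so (1,3) = 4.
Row 1 now contains 4, so (1,4) = 2.
Column 1 already has 3, which forces (2,1) = 1.
Column 2 now contains 1; hence (2,2) = 3.
G is a freebie, leaving (2,3) = 2.
Row 2 already has 3, which forces (2,4) = 4.
3 is placed in column 2, leaving (3,2) = 4.
Column 3 already has 4; hence (3,3) = 3.
Row 3 already has 3, so (3,4) = 1.
Column 2 now contains 4, so (4,2) = 2.
I is a freebie, which forces (4,3) = 1.
1 is placed in column 4, leaving (4,4) = 3.
Row 3 now contains 4, which forces (3,1) = 2.
Row 4 already has 2, so (4,1) = 4.
Filled in: 3 1 4 2 / 1 3 2 4 / 2 4 3 1 / 4 2 1 3.

3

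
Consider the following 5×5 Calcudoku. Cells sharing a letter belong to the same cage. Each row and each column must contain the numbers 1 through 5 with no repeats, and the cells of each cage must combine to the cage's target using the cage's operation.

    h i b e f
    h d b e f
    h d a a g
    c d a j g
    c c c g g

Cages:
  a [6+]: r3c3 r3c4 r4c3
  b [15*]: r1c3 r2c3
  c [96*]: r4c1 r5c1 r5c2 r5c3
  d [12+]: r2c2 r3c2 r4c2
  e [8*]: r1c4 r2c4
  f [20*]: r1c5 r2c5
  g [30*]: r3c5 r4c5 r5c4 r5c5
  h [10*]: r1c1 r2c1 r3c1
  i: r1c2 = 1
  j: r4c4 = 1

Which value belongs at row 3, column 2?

I is a freebie, which forces r1c2 = 1.
Cage c needs product 96; hence r4c1 = 4.
Cage j is a single given cell; hence r4c4 = 1.
The 3 cells of cage a must have sum 6, which forces r3c3 = 1.
Cage h has product 10, leaving r2c1 = 1.
The 4 cells of cage g must have product 30, so r5c5 = 1.
Row 1 needs a 3, and only r1c3 is open for it.
Column 3 now contains 3, leaving r2c3 = 5.
Row 2 now contains 5, so r2c5 = 4.
The 3 cells of cage a must have sum 6; hence r3c4 = 3.
Column 3 now contains 3, so r4c3 = 2.
Column 3 already has 2, which forces r5c3 = 4.
The two cells of cage e must have product 8; hence r1c4 = 4.
Column 5 now contains 4, which forces r1c5 = 5.
Row 2 already has 4, leaving r2c2 = 3.
Row 2 already has 4; hence r2c4 = 2.
Cage d needs sum 12, which forces r3c2 = 4.
5 is placed in column 5, which forces r3c5 = 2.
Cage d needs sum 12, which forces r4c2 = 5.
Cage g has product 30, which forces r4c5 = 3.
Column 2 already has 3, so r5c2 = 2.
Column 4 already has 2; hence r5c4 = 5.
5 is placed in row 1; hence r1c1 = 2.
2 is placed in row 3, leaving r3c1 = 5.
2 is placed in row 5; hence r5c1 = 3.
Filled in: 2 1 3 4 5 / 1 3 5 2 4 / 5 4 1 3 2 / 4 5 2 1 3 / 3 2 4 5 1.

4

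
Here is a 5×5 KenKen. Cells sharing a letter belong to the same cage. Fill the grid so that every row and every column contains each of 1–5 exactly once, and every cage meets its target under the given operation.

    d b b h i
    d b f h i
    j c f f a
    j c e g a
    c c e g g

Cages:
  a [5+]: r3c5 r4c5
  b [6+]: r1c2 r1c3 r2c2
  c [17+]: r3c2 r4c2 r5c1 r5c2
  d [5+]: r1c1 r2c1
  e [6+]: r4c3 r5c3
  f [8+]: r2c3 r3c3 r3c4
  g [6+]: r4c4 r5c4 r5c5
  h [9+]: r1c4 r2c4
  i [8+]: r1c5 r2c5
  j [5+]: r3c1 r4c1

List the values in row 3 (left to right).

3 5 4 2 1

Cage c needs sum 17, so r5c1 = 5.
Column 5 needs a 2, and only r5c5 is open for it.
Column 4 needs a 2, and only r3c4 is open for it.
Column 3 needs a 3, and only r1c3 is open for it.
3 is placed in row 1, so r1c5 = 5.
Cage i's pair has sum 8, so r2c5 = 3.
5 is placed in row 1; hence r1c4 = 4.
Cage h needs two cells with sum 9, which forces r2c4 = 5.
Row 1 now contains 4, which forces r1c1 = 1.
1 is placed in row 1, which forces r1c2 = 2.
Cage d needs two cells with sum 5, which forces r2c1 = 4.
Column 2 now contains 2; hence r2c2 = 1.
1 is placed in row 2, leaving r2c3 = 2.
Column 1 now contains 4; hence r3c1 = 3.
Column 1 now contains 4, so r4c1 = 2.
Column 3 now contains 2, which forces r4c3 = 5.
Cage c needs sum 17; hence r3c2 = 5.
Column 3 now contains 5, which forces r3c3 = 4.
4 is placed in row 3, leaving r3c5 = 1.
Column 5 already has 1, so r4c5 = 4.
Cage e needs two cells with sum 6; hence r5c3 = 1.
Row 5 already has 1; hence r5c4 = 3.
4 is placed in row 4, so r4c2 = 3.
3 is placed in column 4, which forces r4c4 = 1.
3 is placed in row 5, which forces r5c2 = 4.
Filled in: 1 2 3 4 5 / 4 1 2 5 3 / 3 5 4 2 1 / 2 3 5 1 4 / 5 4 1 3 2.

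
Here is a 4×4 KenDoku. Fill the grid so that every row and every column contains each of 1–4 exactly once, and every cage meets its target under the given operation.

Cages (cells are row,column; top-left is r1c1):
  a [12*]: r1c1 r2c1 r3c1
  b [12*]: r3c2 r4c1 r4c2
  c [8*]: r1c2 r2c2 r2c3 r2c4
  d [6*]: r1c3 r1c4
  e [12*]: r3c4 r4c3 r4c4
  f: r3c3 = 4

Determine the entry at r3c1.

1

Cage c needs product 8, which forces r1c2 = 1.
F is a freebie; hence r3c3 = 4.
The only place for 4 in row 1 is r1c1.
The only place for 3 in row 2 is r2c1.
3 is placed in column 1, which forces r3c1 = 1.
Column 1 now contains 1; hence r4c1 = 2.
Cage b has product 12, so r3c2 = 2.
Cage e has product 12, so r3c4 = 3.
The 3 cells of cage b must have product 12, which forces r4c2 = 3.
The 3 cells of cage e must have product 12, so r4c3 = 1.
Cage e needs product 12, which forces r4c4 = 4.
Cage d needs two cells with product 6, which forces r1c3 = 3.
Column 4 now contains 3, so r1c4 = 2.
Column 2 now contains 2, leaving r2c2 = 4.
1 is placed in column 3, which forces r2c3 = 2.
Cage c needs product 8, leaving r2c4 = 1.
The full grid is 4 1 3 2 / 3 4 2 1 / 1 2 4 3 / 2 3 1 4.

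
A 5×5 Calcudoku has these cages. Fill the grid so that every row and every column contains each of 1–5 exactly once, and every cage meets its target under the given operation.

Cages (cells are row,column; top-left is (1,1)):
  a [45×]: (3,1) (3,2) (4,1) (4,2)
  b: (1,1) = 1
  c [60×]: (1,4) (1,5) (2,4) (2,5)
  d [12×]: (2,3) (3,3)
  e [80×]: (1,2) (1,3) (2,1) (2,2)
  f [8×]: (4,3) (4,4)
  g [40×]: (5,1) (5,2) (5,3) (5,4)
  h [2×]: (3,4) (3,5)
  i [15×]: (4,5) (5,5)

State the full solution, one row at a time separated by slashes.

Cage b is given; hence (1,1) = 1.
In row 3, 4 can only go at (3,3), so (3,3) = 4.
Column 3 now contains 4, so (2,3) = 3.
Column 3 now contains 4, which forces (4,3) = 2.
The two cells of cage f must have product 8, so (4,4) = 4.
Column 3 now contains 2, leaving (1,3) = 5.
5 is placed in column 3, leaving (5,3) = 1.
In row 3, 5 can only go at (3,1), so (3,1) = 5.
Cage a needs product 45, leaving (3,2) = 3.
Column 1 now contains 5; hence (4,1) = 3.
Cage a has product 45; hence (4,2) = 1.
Row 4 already has 3; hence (4,5) = 5.
Column 5 already has 5, leaving (5,5) = 3.
Cage e has product 80, leaving (1,2) = 2.
Cage c has product 60, leaving (1,4) = 3.
Cage c has product 60, leaving (1,5) = 4.
Cage e has product 80; hence (2,1) = 2.
Column 2 now contains 1, so (2,2) = 4.
Cage c needs product 60, which forces (2,4) = 5.
Cage c needs product 60, so (2,5) = 1.
Column 5 already has 1, which forces (3,5) = 2.
Column 1 now contains 2; hence (5,1) = 4.
Column 2 now contains 4, so (5,2) = 5.
5 is placed in column 4, so (5,4) = 2.
Row 3 already has 2, so (3,4) = 1.

1 2 5 3 4 / 2 4 3 5 1 / 5 3 4 1 2 / 3 1 2 4 5 / 4 5 1 2 3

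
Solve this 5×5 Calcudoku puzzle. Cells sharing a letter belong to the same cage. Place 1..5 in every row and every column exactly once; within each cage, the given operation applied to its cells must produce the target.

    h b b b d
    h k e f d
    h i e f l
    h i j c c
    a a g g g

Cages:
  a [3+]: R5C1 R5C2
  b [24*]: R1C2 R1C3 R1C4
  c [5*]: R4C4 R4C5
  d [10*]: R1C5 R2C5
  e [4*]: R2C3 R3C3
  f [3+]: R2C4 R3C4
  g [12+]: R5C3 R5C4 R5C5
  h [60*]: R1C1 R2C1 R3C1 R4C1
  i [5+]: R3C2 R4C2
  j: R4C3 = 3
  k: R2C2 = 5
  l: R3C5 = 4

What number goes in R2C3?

Cage k is given; hence R2C2 = 5.
Row 2 now contains 5, which forces R2C5 = 2.
Cage l is given, which forces R3C5 = 4.
J is a freebie; hence R4C3 = 3.
2 is placed in column 5, leaving R1C5 = 5.
The two cells of cage e must have product 4, which forces R2C3 = 4.
2 is placed in row 2, so R2C4 = 1.
Row 3 already has 4; hence R3C3 = 1.
Cage f needs two cells with sum 3, leaving R3C4 = 2.
Column 4 now contains 1; hence R4C4 = 5.
Column 5 already has 5, so R4C5 = 1.
4 is placed in column 3, which forces R5C3 = 5.
Column 5 already has 5, leaving R5C5 = 3.
Cage h needs product 60; hence R1C1 = 1.
4 is placed in column 3, so R1C3 = 2.
Row 2 already has 1, so R2C1 = 3.
The 4 cells of cage h must have product 60, leaving R3C1 = 5.
1 is placed in row 3, leaving R3C2 = 3.
1 is placed in row 4, so R4C1 = 4.
Cage i needs two cells with sum 5, leaving R4C2 = 2.
Column 1 now contains 1, leaving R5C1 = 2.
2 is placed in column 2, so R5C2 = 1.
Row 5 now contains 3, which forces R5C4 = 4.
Column 2 now contains 3; hence R1C2 = 4.
Column 4 now contains 4, so R1C4 = 3.
The full grid is 1 4 2 3 5 / 3 5 4 1 2 / 5 3 1 2 4 / 4 2 3 5 1 / 2 1 5 4 3.

4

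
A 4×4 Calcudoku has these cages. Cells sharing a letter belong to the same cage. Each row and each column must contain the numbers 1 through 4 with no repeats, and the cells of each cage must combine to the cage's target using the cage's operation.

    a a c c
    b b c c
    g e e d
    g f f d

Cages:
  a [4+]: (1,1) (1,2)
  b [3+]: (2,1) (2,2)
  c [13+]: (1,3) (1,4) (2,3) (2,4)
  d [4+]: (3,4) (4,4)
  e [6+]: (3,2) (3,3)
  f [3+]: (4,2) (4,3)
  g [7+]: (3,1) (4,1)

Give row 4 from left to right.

4 2 1 3

Row 3 needs a 1, and only (3,4) is open for it.
Column 4 already has 1, leaving (4,4) = 3.
Cage g's pair has sum 7, which forces (3,1) = 3.
Row 4 already has 3; hence (4,1) = 4.
Column 1 now contains 3, which forces (1,1) = 1.
The two cells of cage a must have sum 4, leaving (1,2) = 3.
Row 1 already has 3, so (1,3) = 4.
Row 1 now contains 4; hence (1,4) = 2.
Column 1 already has 1; hence (2,1) = 2.
Row 2 already has 2, leaving (2,2) = 1.
4 is placed in column 3, leaving (2,3) = 3.
Column 4 already has 2, leaving (2,4) = 4.
4 is placed in column 3, which forces (3,3) = 2.
Column 2 already has 1, which forces (4,2) = 2.
2 is placed in column 3, which forces (4,3) = 1.
2 is placed in row 3, which forces (3,2) = 4.
Completed grid: 1 3 4 2 / 2 1 3 4 / 3 4 2 1 / 4 2 1 3.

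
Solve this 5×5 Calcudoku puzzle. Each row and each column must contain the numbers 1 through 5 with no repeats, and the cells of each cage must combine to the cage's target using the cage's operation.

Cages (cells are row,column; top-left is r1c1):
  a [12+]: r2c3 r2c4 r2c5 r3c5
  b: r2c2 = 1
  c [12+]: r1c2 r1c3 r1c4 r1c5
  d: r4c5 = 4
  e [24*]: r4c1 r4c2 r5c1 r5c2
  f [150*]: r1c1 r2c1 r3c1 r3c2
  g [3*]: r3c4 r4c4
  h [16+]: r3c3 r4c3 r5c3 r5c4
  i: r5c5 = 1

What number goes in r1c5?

5

B is a freebie, which forces r2c2 = 1.
The 4 cells of cage f must have product 150; hence r3c2 = 5.
D is a freebie, leaving r4c5 = 4.
I is a freebie, leaving r5c5 = 1.
Cage e has product 24, leaving r4c1 = 1.
Row 4 now contains 1, so r4c4 = 3.
3 is placed in column 4, which forces r3c4 = 1.
Row 4 now contains 3; hence r4c2 = 2.
Row 4 now contains 3, which forces r4c3 = 5.
Column 2 already has 2, so r1c2 = 4.
Cage c has sum 12, which forces r1c3 = 1.
Column 2 already has 4; hence r5c2 = 3.
3 is placed in row 5; hence r5c1 = 4.
Row 5 now contains 4, leaving r5c3 = 2.
The 4 cells of cage h must have sum 16, which forces r5c4 = 5.
5 is placed in column 4, leaving r1c4 = 2.
Cage c needs sum 12; hence r1c5 = 5.
Column 3 now contains 2, which forces r2c3 = 3.
Column 4 already has 2, so r2c4 = 4.
5 is placed in column 5, leaving r2c5 = 2.
Column 3 now contains 2, which forces r3c3 = 4.
Column 5 now contains 2, leaving r3c5 = 3.
Row 1 now contains 5, leaving r1c1 = 3.
Row 2 now contains 2, leaving r2c1 = 5.
Row 3 already has 3, so r3c1 = 2.
Filled in: 3 4 1 2 5 / 5 1 3 4 2 / 2 5 4 1 3 / 1 2 5 3 4 / 4 3 2 5 1.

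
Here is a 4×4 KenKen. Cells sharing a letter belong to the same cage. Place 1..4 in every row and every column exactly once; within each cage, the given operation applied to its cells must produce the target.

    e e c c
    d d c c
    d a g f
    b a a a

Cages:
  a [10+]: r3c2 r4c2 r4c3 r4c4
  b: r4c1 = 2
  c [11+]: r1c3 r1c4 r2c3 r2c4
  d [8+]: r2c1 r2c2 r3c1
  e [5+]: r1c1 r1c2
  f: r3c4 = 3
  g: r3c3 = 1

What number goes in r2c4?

4

Cage g is given, which forces r3c3 = 1.
F is a freebie; hence r3c4 = 3.
Cage b is a single given cell, leaving r4c1 = 2.
Column 1 now contains 2, so r3c1 = 4.
Cage a has sum 10; hence r3c2 = 2.
Cage e needs two cells with sum 5; hence r1c1 = 1.
Cage e needs two cells with sum 5; hence r1c2 = 4.
Row 1 now contains 4, leaving r1c4 = 2.
Column 1 already has 1; hence r2c1 = 3.
Row 2 already has 3, leaving r2c2 = 1.
Row 2 already has 1, leaving r2c4 = 4.
Column 2 now contains 1, leaving r4c2 = 3.
Row 4 already has 3, so r4c3 = 4.
Column 4 already has 4, so r4c4 = 1.
Row 1 now contains 2, so r1c3 = 3.
Row 2 now contains 4, so r2c3 = 2.
Filled in: 1 4 3 2 / 3 1 2 4 / 4 2 1 3 / 2 3 4 1.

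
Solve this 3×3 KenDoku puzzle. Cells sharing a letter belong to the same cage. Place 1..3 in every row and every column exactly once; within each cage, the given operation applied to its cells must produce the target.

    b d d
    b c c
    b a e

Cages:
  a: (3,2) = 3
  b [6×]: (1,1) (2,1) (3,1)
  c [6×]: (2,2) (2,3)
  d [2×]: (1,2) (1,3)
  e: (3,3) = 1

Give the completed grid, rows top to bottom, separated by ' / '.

A is a freebie, leaving (3,2) = 3.
Cage e is a single given cell, leaving (3,3) = 1.
Cage d needs two cells with product 2, so (1,2) = 1.
Column 3 already has 1, so (1,3) = 2.
Column 2 already has 3, leaving (2,2) = 2.
The two cells of cage c must have product 6, which forces (2,3) = 3.
Row 3 already has 1, so (3,1) = 2.
1 is placed in row 1, so (1,1) = 3.
3 is placed in row 2, which forces (2,1) = 1.

3 1 2 / 1 2 3 / 2 3 1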